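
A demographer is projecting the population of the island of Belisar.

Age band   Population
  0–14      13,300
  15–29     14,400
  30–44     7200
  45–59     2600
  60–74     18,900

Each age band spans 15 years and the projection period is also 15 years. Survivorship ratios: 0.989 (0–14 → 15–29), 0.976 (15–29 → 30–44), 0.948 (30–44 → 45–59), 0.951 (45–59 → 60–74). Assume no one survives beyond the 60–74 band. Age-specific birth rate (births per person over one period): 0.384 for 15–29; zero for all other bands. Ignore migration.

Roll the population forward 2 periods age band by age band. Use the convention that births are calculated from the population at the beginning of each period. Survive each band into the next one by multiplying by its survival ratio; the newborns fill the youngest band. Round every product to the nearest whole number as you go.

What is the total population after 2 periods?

43173

Period 1:
Births: 14400 × 0.384 = 5530
15–29: 13300 × 0.989 = 13154
30–44: 14400 × 0.976 = 14054
45–59: 7200 × 0.948 = 6826
60–74: 2600 × 0.951 = 2473
Population now: 0–14=5530, 15–29=13154, 30–44=14054, 45–59=6826, 60–74=2473
Period 2:
Births: 13154 × 0.384 = 5051
15–29: 5530 × 0.989 = 5469
30–44: 13154 × 0.976 = 12838
45–59: 14054 × 0.948 = 13323
60–74: 6826 × 0.951 = 6492
Population now: 0–14=5051, 15–29=5469, 30–44=12838, 45–59=13323, 60–74=6492
Total after period 2: 5051 + 5469 + 12838 + 13323 + 6492 = 43173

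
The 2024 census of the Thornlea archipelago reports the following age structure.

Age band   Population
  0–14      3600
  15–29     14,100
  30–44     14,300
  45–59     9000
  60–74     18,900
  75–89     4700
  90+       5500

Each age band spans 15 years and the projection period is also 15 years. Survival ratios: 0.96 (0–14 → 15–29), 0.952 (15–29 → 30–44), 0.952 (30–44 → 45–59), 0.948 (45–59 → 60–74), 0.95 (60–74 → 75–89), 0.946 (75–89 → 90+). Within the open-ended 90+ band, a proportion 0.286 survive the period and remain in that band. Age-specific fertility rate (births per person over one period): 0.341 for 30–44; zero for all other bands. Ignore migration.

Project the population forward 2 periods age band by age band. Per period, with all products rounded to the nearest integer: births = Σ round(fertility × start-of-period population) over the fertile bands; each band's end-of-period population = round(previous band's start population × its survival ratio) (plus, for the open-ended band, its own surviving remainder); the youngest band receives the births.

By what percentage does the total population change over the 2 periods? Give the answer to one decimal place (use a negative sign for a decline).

-7.2

Period 1.
Births: 14300 × 0.341 = 4876
15–29: 3600 × 0.96 = 3456
30–44: 14100 × 0.952 = 13423
45–59: 14300 × 0.952 = 13614
60–74: 9000 × 0.948 = 8532
75–89: 18900 × 0.95 = 17955
90+: 4700 × 0.946 + 5500 × 0.286 = 4446 + 1573 = 6019
→ [4876, 3456, 13423, 13614, 8532, 17955, 6019]
Period 2.
Births: 13423 × 0.341 = 4577
15–29: 4876 × 0.96 = 4681
30–44: 3456 × 0.952 = 3290
45–59: 13423 × 0.952 = 12779
60–74: 13614 × 0.948 = 12906
75–89: 8532 × 0.95 = 8105
90+: 17955 × 0.946 + 6019 × 0.286 = 16985 + 1721 = 18706
→ [4577, 4681, 3290, 12779, 12906, 8105, 18706]
Total: 70100 → 65044; change = -5056; percentage change = -7.2%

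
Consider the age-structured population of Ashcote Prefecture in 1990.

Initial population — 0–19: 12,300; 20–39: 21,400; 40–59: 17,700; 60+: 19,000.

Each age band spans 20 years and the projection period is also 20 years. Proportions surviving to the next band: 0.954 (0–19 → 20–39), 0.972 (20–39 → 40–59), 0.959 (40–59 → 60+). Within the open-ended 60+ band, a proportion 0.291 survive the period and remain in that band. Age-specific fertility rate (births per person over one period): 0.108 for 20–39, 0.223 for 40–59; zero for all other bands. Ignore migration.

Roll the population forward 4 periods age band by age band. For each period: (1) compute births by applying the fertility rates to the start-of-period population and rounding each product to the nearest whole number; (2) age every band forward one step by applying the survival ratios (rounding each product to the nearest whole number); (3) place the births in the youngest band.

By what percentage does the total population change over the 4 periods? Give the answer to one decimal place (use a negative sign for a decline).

-69.6

— Period 1 —
Births: 21400 × 0.108 = 2311, 17700 × 0.223 = 3947 → 6258
20–39: 12300 × 0.954 = 11734
40–59: 21400 × 0.972 = 20801
60+: 17700 × 0.959 + 19000 × 0.291 = 16974 + 5529 = 22503
→ [6258, 11734, 20801, 22503]
— Period 2 —
Births: 11734 × 0.108 = 1267, 20801 × 0.223 = 4639 → 5906
20–39: 6258 × 0.954 = 5970
40–59: 11734 × 0.972 = 11405
60+: 20801 × 0.959 + 22503 × 0.291 = 19948 + 6548 = 26496
→ [5906, 5970, 11405, 26496]
— Period 3 —
Births: 5970 × 0.108 = 645, 11405 × 0.223 = 2543 → 3188
20–39: 5906 × 0.954 = 5634
40–59: 5970 × 0.972 = 5803
60+: 11405 × 0.959 + 26496 × 0.291 = 10937 + 7710 = 18647
→ [3188, 5634, 5803, 18647]
— Period 4 —
Births: 5634 × 0.108 = 608, 5803 × 0.223 = 1294 → 1902
20–39: 3188 × 0.954 = 3041
40–59: 5634 × 0.972 = 5476
60+: 5803 × 0.959 + 18647 × 0.291 = 5565 + 5426 = 10991
→ [1902, 3041, 5476, 10991]
Total: 70400 → 21410; change = -48990; percentage change = -69.6%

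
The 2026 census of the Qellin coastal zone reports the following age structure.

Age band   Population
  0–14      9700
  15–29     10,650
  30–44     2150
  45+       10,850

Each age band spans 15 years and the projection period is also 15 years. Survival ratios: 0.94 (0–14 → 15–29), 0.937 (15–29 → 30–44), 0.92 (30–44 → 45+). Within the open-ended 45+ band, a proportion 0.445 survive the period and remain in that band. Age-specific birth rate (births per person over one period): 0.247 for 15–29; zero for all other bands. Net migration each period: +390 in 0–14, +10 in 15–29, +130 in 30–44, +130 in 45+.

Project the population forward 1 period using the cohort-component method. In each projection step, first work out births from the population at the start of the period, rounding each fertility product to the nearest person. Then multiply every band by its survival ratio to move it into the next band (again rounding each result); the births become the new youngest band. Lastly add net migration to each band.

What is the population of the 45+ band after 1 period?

Numbering the bands 1..4 from youngest to oldest:
Period 1:
Births: 10650 * 0.247 = 2631
Band 2: 9700 * 0.94 = 9118
Band 3: 10650 * 0.937 = 9979
Band 4: 2150 * 0.92 + 10850 * 0.445 = 1978 + 4828 = 6806
Net migration: Band 1 + 390 → 3021; Band 2 + 10 → 9128; Band 3 + 130 → 10109; Band 4 + 130 → 6936
End of period: [3021, 9128, 10109, 6936]

6936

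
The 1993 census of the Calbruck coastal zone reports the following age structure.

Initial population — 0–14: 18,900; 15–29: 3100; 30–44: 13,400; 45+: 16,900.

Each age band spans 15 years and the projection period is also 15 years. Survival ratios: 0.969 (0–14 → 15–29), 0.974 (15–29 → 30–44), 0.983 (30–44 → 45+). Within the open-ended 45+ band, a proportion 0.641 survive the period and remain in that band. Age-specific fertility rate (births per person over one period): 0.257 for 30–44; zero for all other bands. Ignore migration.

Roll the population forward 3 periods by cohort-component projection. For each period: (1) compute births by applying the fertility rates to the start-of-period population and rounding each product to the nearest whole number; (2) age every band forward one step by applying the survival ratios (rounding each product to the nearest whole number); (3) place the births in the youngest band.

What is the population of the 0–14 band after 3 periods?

4584

Period 1.
Births: 13400 * 0.257 = 3444
15–29: 18900 * 0.969 = 18314
30–44: 3100 * 0.974 = 3019
45+: 13400 * 0.983 + 16900 * 0.641 = 13172 + 10833 = 24005
End of period: [3444, 18314, 3019, 24005]
Period 2.
Births: 3019 * 0.257 = 776
15–29: 3444 * 0.969 = 3337
30–44: 18314 * 0.974 = 17838
45+: 3019 * 0.983 + 24005 * 0.641 = 2968 + 15387 = 18355
End of period: [776, 3337, 17838, 18355]
Period 3.
Births: 17838 * 0.257 = 4584
15–29: 776 * 0.969 = 752
30–44: 3337 * 0.974 = 3250
45+: 17838 * 0.983 + 18355 * 0.641 = 17535 + 11766 = 29301
End of period: [4584, 752, 3250, 29301]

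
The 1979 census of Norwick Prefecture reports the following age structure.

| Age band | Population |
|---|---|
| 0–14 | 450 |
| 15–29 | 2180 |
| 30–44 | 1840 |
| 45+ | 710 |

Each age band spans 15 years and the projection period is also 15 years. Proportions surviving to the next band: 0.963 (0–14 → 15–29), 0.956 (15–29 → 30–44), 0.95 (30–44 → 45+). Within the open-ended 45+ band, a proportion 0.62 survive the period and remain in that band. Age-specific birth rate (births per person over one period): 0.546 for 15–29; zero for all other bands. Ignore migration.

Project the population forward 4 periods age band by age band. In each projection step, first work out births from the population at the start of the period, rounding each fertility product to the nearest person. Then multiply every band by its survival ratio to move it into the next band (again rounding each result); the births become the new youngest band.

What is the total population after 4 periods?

— Period 1 —
Births: 2180 × 0.546 = 1190
15–29: 450 × 0.963 = 433
30–44: 2180 × 0.956 = 2084
45+: 1840 × 0.95 + 710 × 0.62 = 1748 + 440 = 2188
Giving 1190 / 433 / 2084 / 2188.
— Period 2 —
Births: 433 × 0.546 = 236
15–29: 1190 × 0.963 = 1146
30–44: 433 × 0.956 = 414
45+: 2084 × 0.95 + 2188 × 0.62 = 1980 + 1357 = 3337
Giving 236 / 1146 / 414 / 3337.
— Period 3 —
Births: 1146 × 0.546 = 626
15–29: 236 × 0.963 = 227
30–44: 1146 × 0.956 = 1096
45+: 414 × 0.95 + 3337 × 0.62 = 393 + 2069 = 2462
Giving 626 / 227 / 1096 / 2462.
— Period 4 —
Births: 227 × 0.546 = 124
15–29: 626 × 0.963 = 603
30–44: 227 × 0.956 = 217
45+: 1096 × 0.95 + 2462 × 0.62 = 1041 + 1526 = 2567
Giving 124 / 603 / 217 / 2567.
Total after period 4: 124 + 603 + 217 + 2567 = 3511

3511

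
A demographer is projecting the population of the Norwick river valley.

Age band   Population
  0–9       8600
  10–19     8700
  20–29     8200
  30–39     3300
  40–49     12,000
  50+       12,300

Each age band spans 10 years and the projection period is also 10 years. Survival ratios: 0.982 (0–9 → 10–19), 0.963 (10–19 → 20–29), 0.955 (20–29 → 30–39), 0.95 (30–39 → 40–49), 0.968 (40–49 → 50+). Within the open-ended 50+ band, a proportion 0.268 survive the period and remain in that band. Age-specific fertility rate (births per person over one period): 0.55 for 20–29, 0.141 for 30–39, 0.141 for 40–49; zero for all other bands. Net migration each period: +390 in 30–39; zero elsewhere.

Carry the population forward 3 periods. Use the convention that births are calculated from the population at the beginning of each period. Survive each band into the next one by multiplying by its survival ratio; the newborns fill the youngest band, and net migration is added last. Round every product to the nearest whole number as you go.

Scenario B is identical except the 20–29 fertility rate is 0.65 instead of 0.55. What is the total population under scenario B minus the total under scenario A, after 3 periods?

2411

[period 1]
Births: 8200 * 0.55 = 4510 ; 3300 * 0.141 = 465 ; 12000 * 0.141 = 1692 — total 6667
10–19: 8600 * 0.982 = 8445
20–29: 8700 * 0.963 = 8378
30–39: 8200 * 0.955 = 7831
40–49: 3300 * 0.95 = 3135
50+: 12000 * 0.968 + 12300 * 0.268 = 11616 + 3296 = 14912
Net migration: 30–39 + 390 → 8221
End of period: [6667, 8445, 8378, 8221, 3135, 14912]
[period 2]
Births: 8378 * 0.55 = 4608 ; 8221 * 0.141 = 1159 ; 3135 * 0.141 = 442 — total 6209
10–19: 6667 * 0.982 = 6547
20–29: 8445 * 0.963 = 8133
30–39: 8378 * 0.955 = 8001
40–49: 8221 * 0.95 = 7810
50+: 3135 * 0.968 + 14912 * 0.268 = 3035 + 3996 = 7031
Net migration: 30–39 + 390 → 8391
End of period: [6209, 6547, 8133, 8391, 7810, 7031]
[period 3]
Births: 8133 * 0.55 = 4473 ; 8391 * 0.141 = 1183 ; 7810 * 0.141 = 1101 — total 6757
10–19: 6209 * 0.982 = 6097
20–29: 6547 * 0.963 = 6305
30–39: 8133 * 0.955 = 7767
40–49: 8391 * 0.95 = 7971
50+: 7810 * 0.968 + 7031 * 0.268 = 7560 + 1884 = 9444
Net migration: 30–39 + 390 → 8157
End of period: [6757, 6097, 6305, 8157, 7971, 9444]
Scenario A total after 3 periods: 44731
Scenario B projection —
[period 1]
Births: 8200 * 0.65 = 5330 ; 3300 * 0.141 = 465 ; 12000 * 0.141 = 1692 — total 7487
10–19: 8600 * 0.982 = 8445
20–29: 8700 * 0.963 = 8378
30–39: 8200 * 0.955 = 7831
40–49: 3300 * 0.95 = 3135
50+: 12000 * 0.968 + 12300 * 0.268 = 11616 + 3296 = 14912
Net migration: 30–39 + 390 → 8221
End of period: [7487, 8445, 8378, 8221, 3135, 14912]
[period 2]
Births: 8378 * 0.65 = 5446 ; 8221 * 0.141 = 1159 ; 3135 * 0.141 = 442 — total 7047
10–19: 7487 * 0.982 = 7352
20–29: 8445 * 0.963 = 8133
30–39: 8378 * 0.955 = 8001
40–49: 8221 * 0.95 = 7810
50+: 3135 * 0.968 + 14912 * 0.268 = 3035 + 3996 = 7031
Net migration: 30–39 + 390 → 8391
End of period: [7047, 7352, 8133, 8391, 7810, 7031]
[period 3]
Births: 8133 * 0.65 = 5286 ; 8391 * 0.141 = 1183 ; 7810 * 0.141 = 1101 — total 7570
10–19: 7047 * 0.982 = 6920
20–29: 7352 * 0.963 = 7080
30–39: 8133 * 0.955 = 7767
40–49: 8391 * 0.95 = 7971
50+: 7810 * 0.968 + 7031 * 0.268 = 7560 + 1884 = 9444
Net migration: 30–39 + 390 → 8157
End of period: [7570, 6920, 7080, 8157, 7971, 9444]
Scenario B total after 3 periods: 47142
Difference B − A = 47142 − 44731 = 2411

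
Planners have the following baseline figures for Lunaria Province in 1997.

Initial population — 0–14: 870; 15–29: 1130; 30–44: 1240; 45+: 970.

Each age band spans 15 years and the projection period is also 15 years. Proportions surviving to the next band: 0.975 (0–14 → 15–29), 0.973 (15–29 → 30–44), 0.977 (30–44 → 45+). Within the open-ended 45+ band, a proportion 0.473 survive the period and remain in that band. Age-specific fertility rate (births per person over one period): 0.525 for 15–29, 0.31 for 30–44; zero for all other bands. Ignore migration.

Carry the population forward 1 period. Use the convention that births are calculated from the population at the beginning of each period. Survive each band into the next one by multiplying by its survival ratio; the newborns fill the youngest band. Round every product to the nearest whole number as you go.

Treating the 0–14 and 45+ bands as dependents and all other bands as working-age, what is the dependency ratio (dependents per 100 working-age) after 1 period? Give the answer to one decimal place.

136.0

Period 1:
Births: 1130 × 0.525 = 593 ; 1240 × 0.31 = 384 → total 977
15–29: 870 × 0.975 = 848
30–44: 1130 × 0.973 = 1099
45+: 1240 × 0.977 + 970 × 0.473 = 1211 + 459 = 1670
End of period: [977, 848, 1099, 1670]
Dependents (band 0–14 + band 45+) = 977 + 1670 = 2647; working-age = 1947; ratio = 2647/1947 × 100 = 136.0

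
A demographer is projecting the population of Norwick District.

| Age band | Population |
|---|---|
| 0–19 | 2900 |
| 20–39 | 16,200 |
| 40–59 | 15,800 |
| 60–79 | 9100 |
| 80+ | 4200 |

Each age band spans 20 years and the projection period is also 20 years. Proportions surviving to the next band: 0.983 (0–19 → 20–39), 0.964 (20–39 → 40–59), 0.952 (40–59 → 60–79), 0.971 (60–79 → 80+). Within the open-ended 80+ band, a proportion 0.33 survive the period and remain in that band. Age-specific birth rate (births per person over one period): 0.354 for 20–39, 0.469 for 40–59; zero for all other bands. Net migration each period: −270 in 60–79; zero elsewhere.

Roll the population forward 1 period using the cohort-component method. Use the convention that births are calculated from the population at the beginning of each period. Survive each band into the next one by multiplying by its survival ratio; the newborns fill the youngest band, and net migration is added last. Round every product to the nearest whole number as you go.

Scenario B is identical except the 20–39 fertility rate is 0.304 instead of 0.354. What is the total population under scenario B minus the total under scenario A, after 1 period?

Period 1:
Births: 16200 × 0.354 = 5735, 15800 × 0.469 = 7410 → total 13145
20–39: 2900 × 0.983 = 2851
40–59: 16200 × 0.964 = 15617
60–79: 15800 × 0.952 = 15042
80+: 9100 × 0.971 + 4200 × 0.33 = 8836 + 1386 = 10222
Net migration: 60–79 − 270 → 14772
End of period: [13145, 2851, 15617, 14772, 10222]
Scenario A total after 1 period: 56607
Scenario B projection —
Period 1:
Births: 16200 × 0.304 = 4925, 15800 × 0.469 = 7410 → total 12335
20–39: 2900 × 0.983 = 2851
40–59: 16200 × 0.964 = 15617
60–79: 15800 × 0.952 = 15042
80+: 9100 × 0.971 + 4200 × 0.33 = 8836 + 1386 = 10222
Net migration: 60–79 − 270 → 14772
End of period: [12335, 2851, 15617, 14772, 10222]
Scenario B total after 1 period: 55797
Difference B − A = 55797 − 56607 = -810

-810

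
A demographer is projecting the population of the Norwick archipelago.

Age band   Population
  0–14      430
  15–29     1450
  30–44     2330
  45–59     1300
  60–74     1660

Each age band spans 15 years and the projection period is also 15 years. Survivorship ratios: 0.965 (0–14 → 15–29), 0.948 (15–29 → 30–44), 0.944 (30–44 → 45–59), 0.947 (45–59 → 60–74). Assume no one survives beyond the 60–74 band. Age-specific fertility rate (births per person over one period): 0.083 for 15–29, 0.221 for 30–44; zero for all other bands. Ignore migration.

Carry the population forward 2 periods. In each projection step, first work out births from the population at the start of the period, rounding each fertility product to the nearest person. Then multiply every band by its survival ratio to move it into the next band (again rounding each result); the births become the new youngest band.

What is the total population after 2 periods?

Call the bands 1 to 5, youngest first.
[period 1]
Births: 1450 × 0.083 = 120  |  2330 × 0.221 = 515 — total 635
Band 2: 430 × 0.965 = 415
Band 3: 1450 × 0.948 = 1375
Band 4: 2330 × 0.944 = 2200
Band 5: 1300 × 0.947 = 1231
End of period: [635, 415, 1375, 2200, 1231]
[period 2]
Births: 415 × 0.083 = 34  |  1375 × 0.221 = 304 — total 338
Band 2: 635 × 0.965 = 613
Band 3: 415 × 0.948 = 393
Band 4: 1375 × 0.944 = 1298
Band 5: 2200 × 0.947 = 2083
End of period: [338, 613, 393, 1298, 2083]
Total after period 2: 338 + 613 + 393 + 1298 + 2083 = 4725

4725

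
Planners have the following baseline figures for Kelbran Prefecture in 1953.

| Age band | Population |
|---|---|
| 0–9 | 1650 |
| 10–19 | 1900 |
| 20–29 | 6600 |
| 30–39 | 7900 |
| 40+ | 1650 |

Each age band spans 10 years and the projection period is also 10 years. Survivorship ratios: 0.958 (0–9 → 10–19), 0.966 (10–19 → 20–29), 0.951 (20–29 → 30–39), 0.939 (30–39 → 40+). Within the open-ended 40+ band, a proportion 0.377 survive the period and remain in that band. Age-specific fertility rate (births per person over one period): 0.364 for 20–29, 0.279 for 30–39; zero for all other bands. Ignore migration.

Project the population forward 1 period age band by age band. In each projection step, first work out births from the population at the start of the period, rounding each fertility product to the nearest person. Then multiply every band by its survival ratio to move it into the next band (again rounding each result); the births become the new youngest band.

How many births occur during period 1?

4606

Period 1:
Births: 6600 × 0.364 = 2402, 7900 × 0.279 = 2204 → total 4606
10–19: 1650 × 0.958 = 1581
20–29: 1900 × 0.966 = 1835
30–39: 6600 × 0.951 = 6277
40+: 7900 × 0.939 + 1650 × 0.377 = 7418 + 622 = 8040
Giving 4606 / 1581 / 1835 / 6277 / 8040.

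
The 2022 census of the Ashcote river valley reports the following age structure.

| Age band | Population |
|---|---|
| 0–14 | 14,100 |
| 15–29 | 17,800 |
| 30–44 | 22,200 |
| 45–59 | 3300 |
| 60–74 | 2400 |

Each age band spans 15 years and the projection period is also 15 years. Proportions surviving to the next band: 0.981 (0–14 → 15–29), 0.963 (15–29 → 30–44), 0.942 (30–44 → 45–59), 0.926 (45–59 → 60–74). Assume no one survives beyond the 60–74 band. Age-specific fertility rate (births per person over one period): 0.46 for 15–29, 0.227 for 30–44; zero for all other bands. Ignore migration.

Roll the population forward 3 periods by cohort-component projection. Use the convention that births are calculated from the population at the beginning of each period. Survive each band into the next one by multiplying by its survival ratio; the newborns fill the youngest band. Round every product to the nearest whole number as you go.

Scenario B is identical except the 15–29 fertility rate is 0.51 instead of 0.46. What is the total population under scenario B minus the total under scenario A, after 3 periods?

After projecting period 1:
Births: 17800 × 0.46 = 8188, 22200 × 0.227 = 5039 → 13227
15–29: 14100 × 0.981 = 13832
30–44: 17800 × 0.963 = 17141
45–59: 22200 × 0.942 = 20912
60–74: 3300 × 0.926 = 3056
End of period: [13227, 13832, 17141, 20912, 3056]
After projecting period 2:
Births: 13832 × 0.46 = 6363, 17141 × 0.227 = 3891 → 10254
15–29: 13227 × 0.981 = 12976
30–44: 13832 × 0.963 = 13320
45–59: 17141 × 0.942 = 16147
60–74: 20912 × 0.926 = 19365
End of period: [10254, 12976, 13320, 16147, 19365]
After projecting period 3:
Births: 12976 × 0.46 = 5969, 13320 × 0.227 = 3024 → 8993
15–29: 10254 × 0.981 = 10059
30–44: 12976 × 0.963 = 12496
45–59: 13320 × 0.942 = 12547
60–74: 16147 × 0.926 = 14952
End of period: [8993, 10059, 12496, 12547, 14952]
Scenario A total after 3 periods: 59047
Scenario B projection —
After projecting period 1:
Births: 17800 × 0.51 = 9078, 22200 × 0.227 = 5039 → 14117
15–29: 14100 × 0.981 = 13832
30–44: 17800 × 0.963 = 17141
45–59: 22200 × 0.942 = 20912
60–74: 3300 × 0.926 = 3056
End of period: [14117, 13832, 17141, 20912, 3056]
After projecting period 2:
Births: 13832 × 0.51 = 7054, 17141 × 0.227 = 3891 → 10945
15–29: 14117 × 0.981 = 13849
30–44: 13832 × 0.963 = 13320
45–59: 17141 × 0.942 = 16147
60–74: 20912 × 0.926 = 19365
End of period: [10945, 13849, 13320, 16147, 19365]
After projecting period 3:
Births: 13849 × 0.51 = 7063, 13320 × 0.227 = 3024 → 10087
15–29: 10945 × 0.981 = 10737
30–44: 13849 × 0.963 = 13337
45–59: 13320 × 0.942 = 12547
60–74: 16147 × 0.926 = 14952
End of period: [10087, 10737, 13337, 12547, 14952]
Scenario B total after 3 periods: 61660
Difference B − A = 61660 − 59047 = 2613

2613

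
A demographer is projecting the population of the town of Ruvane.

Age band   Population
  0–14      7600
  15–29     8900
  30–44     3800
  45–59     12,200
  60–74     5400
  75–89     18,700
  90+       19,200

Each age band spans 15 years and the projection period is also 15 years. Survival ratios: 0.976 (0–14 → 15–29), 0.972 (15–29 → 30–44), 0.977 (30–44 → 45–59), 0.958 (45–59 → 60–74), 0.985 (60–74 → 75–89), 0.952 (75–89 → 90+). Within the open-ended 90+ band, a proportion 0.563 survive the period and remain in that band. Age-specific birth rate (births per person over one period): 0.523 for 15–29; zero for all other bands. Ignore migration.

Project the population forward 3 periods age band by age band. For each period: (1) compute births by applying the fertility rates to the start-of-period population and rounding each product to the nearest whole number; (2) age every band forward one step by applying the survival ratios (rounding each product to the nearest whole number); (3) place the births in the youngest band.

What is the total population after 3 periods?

52104

Period 1.
Births: 8900 × 0.523 = 4655
15–29: 7600 × 0.976 = 7418
30–44: 8900 × 0.972 = 8651
45–59: 3800 × 0.977 = 3713
60–74: 12200 × 0.958 = 11688
75–89: 5400 × 0.985 = 5319
90+: 18700 × 0.952 + 19200 × 0.563 = 17802 + 10810 = 28612
Giving 4655 / 7418 / 8651 / 3713 / 11688 / 5319 / 28612.
Period 2.
Births: 7418 × 0.523 = 3880
15–29: 4655 × 0.976 = 4543
30–44: 7418 × 0.972 = 7210
45–59: 8651 × 0.977 = 8452
60–74: 3713 × 0.958 = 3557
75–89: 11688 × 0.985 = 11513
90+: 5319 × 0.952 + 28612 × 0.563 = 5064 + 16109 = 21173
Giving 3880 / 4543 / 7210 / 8452 / 3557 / 11513 / 21173.
Period 3.
Births: 4543 × 0.523 = 2376
15–29: 3880 × 0.976 = 3787
30–44: 4543 × 0.972 = 4416
45–59: 7210 × 0.977 = 7044
60–74: 8452 × 0.958 = 8097
75–89: 3557 × 0.985 = 3504
90+: 11513 × 0.952 + 21173 × 0.563 = 10960 + 11920 = 22880
Giving 2376 / 3787 / 4416 / 7044 / 8097 / 3504 / 22880.
Total after period 3: 2376 + 3787 + 4416 + 7044 + 8097 + 3504 + 22880 = 52104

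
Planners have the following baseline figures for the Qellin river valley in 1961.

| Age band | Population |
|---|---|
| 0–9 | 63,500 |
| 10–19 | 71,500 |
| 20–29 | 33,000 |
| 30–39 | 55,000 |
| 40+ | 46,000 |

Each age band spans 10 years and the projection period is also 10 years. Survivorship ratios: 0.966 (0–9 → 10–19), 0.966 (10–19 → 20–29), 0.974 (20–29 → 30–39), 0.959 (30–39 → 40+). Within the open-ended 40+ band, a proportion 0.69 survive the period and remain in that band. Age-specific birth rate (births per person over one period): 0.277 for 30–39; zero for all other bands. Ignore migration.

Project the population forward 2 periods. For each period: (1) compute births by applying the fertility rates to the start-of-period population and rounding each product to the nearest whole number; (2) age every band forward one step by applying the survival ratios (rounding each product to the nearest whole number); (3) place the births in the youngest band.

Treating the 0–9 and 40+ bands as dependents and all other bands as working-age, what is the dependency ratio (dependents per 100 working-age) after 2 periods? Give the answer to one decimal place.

69.4

— Period 1 —
Births: 55000 × 0.277 = 15235
10–19: 63500 × 0.966 = 61341
20–29: 71500 × 0.966 = 69069
30–39: 33000 × 0.974 = 32142
40+: 55000 × 0.959 + 46000 × 0.69 = 52745 + 31740 = 84485
→ [15235, 61341, 69069, 32142, 84485]
— Period 2 —
Births: 32142 × 0.277 = 8903
10–19: 15235 × 0.966 = 14717
20–29: 61341 × 0.966 = 59255
30–39: 69069 × 0.974 = 67273
40+: 32142 × 0.959 + 84485 × 0.69 = 30824 + 58295 = 89119
→ [8903, 14717, 59255, 67273, 89119]
Dependents (band 0–9 + band 40+) = 8903 + 89119 = 98022; working-age = 141245; ratio = 98022/141245 × 100 = 69.4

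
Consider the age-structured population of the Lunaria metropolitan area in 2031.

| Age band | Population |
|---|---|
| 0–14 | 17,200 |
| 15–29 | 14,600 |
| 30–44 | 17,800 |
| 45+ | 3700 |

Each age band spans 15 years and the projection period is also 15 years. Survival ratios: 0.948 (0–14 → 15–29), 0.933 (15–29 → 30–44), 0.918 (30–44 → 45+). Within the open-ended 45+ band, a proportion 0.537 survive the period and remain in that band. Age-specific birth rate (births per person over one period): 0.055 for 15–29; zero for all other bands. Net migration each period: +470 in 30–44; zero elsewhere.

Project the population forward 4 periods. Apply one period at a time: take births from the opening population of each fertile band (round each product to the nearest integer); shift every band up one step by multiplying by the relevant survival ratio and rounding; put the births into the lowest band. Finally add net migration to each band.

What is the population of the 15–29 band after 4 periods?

(Groups numbered youngest = 1 to oldest = 4.)
[period 1]
Births: 14600 × 0.055 = 803
Group 2: 17200 × 0.948 = 16306
Group 3: 14600 × 0.933 = 13622
Group 4: 17800 × 0.918 + 3700 × 0.537 = 16340 + 1987 = 18327
Net migration: Group 3 + 470 → 14092
Population now: 0–14=803, 15–29=16306, 30–44=14092, 45+=18327
[period 2]
Births: 16306 × 0.055 = 897
Group 2: 803 × 0.948 = 761
Group 3: 16306 × 0.933 = 15213
Group 4: 14092 × 0.918 + 18327 × 0.537 = 12936 + 9842 = 22778
Net migration: Group 3 + 470 → 15683
Population now: 0–14=897, 15–29=761, 30–44=15683, 45+=22778
[period 3]
Births: 761 × 0.055 = 42
Group 2: 897 × 0.948 = 850
Group 3: 761 × 0.933 = 710
Group 4: 15683 × 0.918 + 22778 × 0.537 = 14397 + 12232 = 26629
Net migration: Group 3 + 470 → 1180
Population now: 0–14=42, 15–29=850, 30–44=1180, 45+=26629
[period 4]
Births: 850 × 0.055 = 47
Group 2: 42 × 0.948 = 40
Group 3: 850 × 0.933 = 793
Group 4: 1180 × 0.918 + 26629 × 0.537 = 1083 + 14300 = 15383
Net migration: Group 3 + 470 → 1263
Population now: 0–14=47, 15–29=40, 30–44=1263, 45+=15383

40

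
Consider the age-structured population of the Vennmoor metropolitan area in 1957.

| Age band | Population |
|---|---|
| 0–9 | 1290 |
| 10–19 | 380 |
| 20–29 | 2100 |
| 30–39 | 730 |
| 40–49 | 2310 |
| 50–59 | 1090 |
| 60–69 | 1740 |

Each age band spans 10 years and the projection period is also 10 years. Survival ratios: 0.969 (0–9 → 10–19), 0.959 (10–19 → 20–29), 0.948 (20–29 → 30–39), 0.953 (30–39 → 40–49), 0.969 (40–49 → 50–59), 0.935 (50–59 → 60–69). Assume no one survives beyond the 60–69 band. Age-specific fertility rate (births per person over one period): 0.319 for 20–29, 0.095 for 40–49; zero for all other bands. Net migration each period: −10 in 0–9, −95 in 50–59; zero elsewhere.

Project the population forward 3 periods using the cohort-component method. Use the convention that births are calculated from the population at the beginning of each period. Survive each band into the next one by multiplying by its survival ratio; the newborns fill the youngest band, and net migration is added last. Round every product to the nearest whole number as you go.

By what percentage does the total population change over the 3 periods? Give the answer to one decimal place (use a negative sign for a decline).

-45.2

Period 1.
Births: 2100 × 0.319 = 670, 2310 × 0.095 = 219 → total 889
10–19: 1290 × 0.969 = 1250
20–29: 380 × 0.959 = 364
30–39: 2100 × 0.948 = 1991
40–49: 730 × 0.953 = 696
50–59: 2310 × 0.969 = 2238
60–69: 1090 × 0.935 = 1019
Net migration: 0–9 − 10 → 879; 50–59 − 95 → 2143
Giving 879 / 1250 / 364 / 1991 / 696 / 2143 / 1019.
Period 2.
Births: 364 × 0.319 = 116, 696 × 0.095 = 66 → total 182
10–19: 879 × 0.969 = 852
20–29: 1250 × 0.959 = 1199
30–39: 364 × 0.948 = 345
40–49: 1991 × 0.953 = 1897
50–59: 696 × 0.969 = 674
60–69: 2143 × 0.935 = 2004
Net migration: 0–9 − 10 → 172; 50–59 − 95 → 579
Giving 172 / 852 / 1199 / 345 / 1897 / 579 / 2004.
Period 3.
Births: 1199 × 0.319 = 382, 1897 × 0.095 = 180 → total 562
10–19: 172 × 0.969 = 167
20–29: 852 × 0.959 = 817
30–39: 1199 × 0.948 = 1137
40–49: 345 × 0.953 = 329
50–59: 1897 × 0.969 = 1838
60–69: 579 × 0.935 = 541
Net migration: 0–9 − 10 → 552; 50–59 − 95 → 1743
Giving 552 / 167 / 817 / 1137 / 329 / 1743 / 541.
Total: 9640 → 5286; change = -4354; percentage change = -45.2%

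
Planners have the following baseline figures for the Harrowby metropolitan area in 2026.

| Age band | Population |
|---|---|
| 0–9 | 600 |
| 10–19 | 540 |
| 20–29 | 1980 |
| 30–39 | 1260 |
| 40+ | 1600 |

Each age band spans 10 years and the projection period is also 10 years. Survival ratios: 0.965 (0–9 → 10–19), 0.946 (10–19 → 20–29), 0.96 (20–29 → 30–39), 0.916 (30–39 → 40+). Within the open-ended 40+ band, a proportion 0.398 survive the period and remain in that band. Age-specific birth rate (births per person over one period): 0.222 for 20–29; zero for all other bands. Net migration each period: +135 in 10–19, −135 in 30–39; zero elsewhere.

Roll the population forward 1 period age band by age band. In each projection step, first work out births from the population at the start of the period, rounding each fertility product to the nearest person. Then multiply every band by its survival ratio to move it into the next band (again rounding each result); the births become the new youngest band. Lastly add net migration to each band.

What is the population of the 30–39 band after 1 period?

Let group 1 be 0–9 through group 5 = 40+.
Period 1.
Births: 1980 × 0.222 = 440
Group 2: 600 × 0.965 = 579
Group 3: 540 × 0.946 = 511
Group 4: 1980 × 0.96 = 1901
Group 5: 1260 × 0.916 + 1600 × 0.398 = 1154 + 637 = 1791
Net migration: Group 2 + 135 → 714; Group 4 − 135 → 1766
Giving 440 / 714 / 511 / 1766 / 1791.

1766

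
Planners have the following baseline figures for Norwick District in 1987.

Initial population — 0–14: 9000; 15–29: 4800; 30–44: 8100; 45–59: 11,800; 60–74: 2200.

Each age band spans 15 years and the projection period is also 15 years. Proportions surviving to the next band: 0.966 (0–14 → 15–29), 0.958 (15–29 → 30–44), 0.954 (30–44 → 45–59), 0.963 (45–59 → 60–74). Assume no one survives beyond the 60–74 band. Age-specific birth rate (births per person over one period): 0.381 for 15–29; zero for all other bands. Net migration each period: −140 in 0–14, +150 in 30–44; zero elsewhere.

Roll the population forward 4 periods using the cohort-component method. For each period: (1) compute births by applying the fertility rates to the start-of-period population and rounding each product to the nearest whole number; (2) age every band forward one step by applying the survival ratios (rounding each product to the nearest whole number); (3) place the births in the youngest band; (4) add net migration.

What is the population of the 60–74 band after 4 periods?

Period 1.
Births: 4800 × 0.381 = 1829
15–29: 9000 × 0.966 = 8694
30–44: 4800 × 0.958 = 4598
45–59: 8100 × 0.954 = 7727
60–74: 11800 × 0.963 = 11363
Net migration: 0–14 − 140 → 1689; 30–44 + 150 → 4748
Giving 1689 / 8694 / 4748 / 7727 / 11363.
Period 2.
Births: 8694 × 0.381 = 3312
15–29: 1689 × 0.966 = 1632
30–44: 8694 × 0.958 = 8329
45–59: 4748 × 0.954 = 4530
60–74: 7727 × 0.963 = 7441
Net migration: 0–14 − 140 → 3172; 30–44 + 150 → 8479
Giving 3172 / 1632 / 8479 / 4530 / 7441.
Period 3.
Births: 1632 × 0.381 = 622
15–29: 3172 × 0.966 = 3064
30–44: 1632 × 0.958 = 1563
45–59: 8479 × 0.954 = 8089
60–74: 4530 × 0.963 = 4362
Net migration: 0–14 − 140 → 482; 30–44 + 150 → 1713
Giving 482 / 3064 / 1713 / 8089 / 4362.
Period 4.
Births: 3064 × 0.381 = 1167
15–29: 482 × 0.966 = 466
30–44: 3064 × 0.958 = 2935
45–59: 1713 × 0.954 = 1634
60–74: 8089 × 0.963 = 7790
Net migration: 0–14 − 140 → 1027; 30–44 + 150 → 3085
Giving 1027 / 466 / 3085 / 1634 / 7790.

7790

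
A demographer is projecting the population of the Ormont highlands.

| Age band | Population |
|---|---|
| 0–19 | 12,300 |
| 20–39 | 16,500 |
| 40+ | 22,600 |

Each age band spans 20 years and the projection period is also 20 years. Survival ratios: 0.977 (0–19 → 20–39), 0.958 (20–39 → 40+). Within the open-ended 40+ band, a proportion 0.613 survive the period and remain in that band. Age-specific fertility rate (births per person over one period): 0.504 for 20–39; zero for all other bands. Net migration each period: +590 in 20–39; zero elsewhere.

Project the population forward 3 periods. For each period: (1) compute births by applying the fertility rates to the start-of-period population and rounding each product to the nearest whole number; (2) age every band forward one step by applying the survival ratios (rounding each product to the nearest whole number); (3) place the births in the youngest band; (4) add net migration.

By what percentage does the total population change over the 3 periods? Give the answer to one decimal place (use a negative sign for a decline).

-25.9

[period 1]
Births: 16500 × 0.504 = 8316
20–39: 12300 × 0.977 = 12017
40+: 16500 × 0.958 + 22600 × 0.613 = 15807 + 13854 = 29661
Net migration: 20–39 + 590 → 12607
Population now: 0–19=8316, 20–39=12607, 40+=29661
[period 2]
Births: 12607 × 0.504 = 6354
20–39: 8316 × 0.977 = 8125
40+: 12607 × 0.958 + 29661 × 0.613 = 12078 + 18182 = 30260
Net migration: 20–39 + 590 → 8715
Population now: 0–19=6354, 20–39=8715, 40+=30260
[period 3]
Births: 8715 × 0.504 = 4392
20–39: 6354 × 0.977 = 6208
40+: 8715 × 0.958 + 30260 × 0.613 = 8349 + 18549 = 26898
Net migration: 20–39 + 590 → 6798
Population now: 0–19=4392, 20–39=6798, 40+=26898
Total: 51400 → 38088; change = -13312; percentage change = -25.9%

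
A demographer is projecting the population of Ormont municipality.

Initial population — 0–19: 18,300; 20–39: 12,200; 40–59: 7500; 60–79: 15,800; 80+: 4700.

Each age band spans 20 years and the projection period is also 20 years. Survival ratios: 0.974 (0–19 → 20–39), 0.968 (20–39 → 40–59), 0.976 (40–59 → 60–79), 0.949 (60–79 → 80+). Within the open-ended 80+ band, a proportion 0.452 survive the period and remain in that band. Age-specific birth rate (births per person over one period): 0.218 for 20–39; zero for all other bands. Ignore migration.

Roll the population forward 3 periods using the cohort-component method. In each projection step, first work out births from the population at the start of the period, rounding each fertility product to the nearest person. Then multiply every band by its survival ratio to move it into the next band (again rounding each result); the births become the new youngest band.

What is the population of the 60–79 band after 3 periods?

After projecting period 1:
Births: 12200 × 0.218 = 2660
20–39: 18300 × 0.974 = 17824
40–59: 12200 × 0.968 = 11810
60–79: 7500 × 0.976 = 7320
80+: 15800 × 0.949 + 4700 × 0.452 = 14994 + 2124 = 17118
→ [2660, 17824, 11810, 7320, 17118]
After projecting period 2:
Births: 17824 × 0.218 = 3886
20–39: 2660 × 0.974 = 2591
40–59: 17824 × 0.968 = 17254
60–79: 11810 × 0.976 = 11527
80+: 7320 × 0.949 + 17118 × 0.452 = 6947 + 7737 = 14684
→ [3886, 2591, 17254, 11527, 14684]
After projecting period 3:
Births: 2591 × 0.218 = 565
20–39: 3886 × 0.974 = 3785
40–59: 2591 × 0.968 = 2508
60–79: 17254 × 0.976 = 16840
80+: 11527 × 0.949 + 14684 × 0.452 = 10939 + 6637 = 17576
→ [565, 3785, 2508, 16840, 17576]

16840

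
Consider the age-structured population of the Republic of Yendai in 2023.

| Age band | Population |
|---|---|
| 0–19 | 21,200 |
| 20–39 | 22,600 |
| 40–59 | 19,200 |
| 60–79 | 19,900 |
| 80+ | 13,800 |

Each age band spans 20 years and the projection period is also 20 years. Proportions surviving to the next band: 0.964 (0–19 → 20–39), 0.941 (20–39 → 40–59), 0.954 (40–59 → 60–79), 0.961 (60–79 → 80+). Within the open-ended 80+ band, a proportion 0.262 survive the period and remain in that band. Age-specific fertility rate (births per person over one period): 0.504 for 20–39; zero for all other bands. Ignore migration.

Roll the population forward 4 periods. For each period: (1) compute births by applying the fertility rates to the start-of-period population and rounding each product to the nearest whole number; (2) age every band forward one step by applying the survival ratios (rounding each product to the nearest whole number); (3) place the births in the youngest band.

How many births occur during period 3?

5534

— Period 1 —
Births: 22600 × 0.504 = 11390
20–39: 21200 × 0.964 = 20437
40–59: 22600 × 0.941 = 21267
60–79: 19200 × 0.954 = 18317
80+: 19900 × 0.961 + 13800 × 0.262 = 19124 + 3616 = 22740
End of period: [11390, 20437, 21267, 18317, 22740]
— Period 2 —
Births: 20437 × 0.504 = 10300
20–39: 11390 × 0.964 = 10980
40–59: 20437 × 0.941 = 19231
60–79: 21267 × 0.954 = 20289
80+: 18317 × 0.961 + 22740 × 0.262 = 17603 + 5958 = 23561
End of period: [10300, 10980, 19231, 20289, 23561]
— Period 3 —
Births: 10980 × 0.504 = 5534
20–39: 10300 × 0.964 = 9929
40–59: 10980 × 0.941 = 10332
60–79: 19231 × 0.954 = 18346
80+: 20289 × 0.961 + 23561 × 0.262 = 19498 + 6173 = 25671
End of period: [5534, 9929, 10332, 18346, 25671]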